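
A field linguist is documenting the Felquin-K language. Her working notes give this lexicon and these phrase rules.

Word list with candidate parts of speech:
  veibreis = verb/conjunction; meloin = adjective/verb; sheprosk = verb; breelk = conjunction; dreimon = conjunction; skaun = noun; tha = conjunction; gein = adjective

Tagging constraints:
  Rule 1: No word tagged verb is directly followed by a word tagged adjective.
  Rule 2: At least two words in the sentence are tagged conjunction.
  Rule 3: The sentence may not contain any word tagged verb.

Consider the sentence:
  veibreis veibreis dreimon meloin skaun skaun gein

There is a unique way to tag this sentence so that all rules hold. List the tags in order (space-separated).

conjunction conjunction conjunction adjective noun noun adjective

Candidates per position — 1:veibreis {verb,conjunction}; 2:veibreis {verb,conjunction}; 3:dreimon {conjunction}; 4:meloin {adjective,verb}; 5:skaun {noun}; 6:skaun {noun}; 7:gein {adjective}.
If word 1 were verb, no tagging could satisfy rule 3; so word 1 is conjunction.
If word 2 were verb, no tagging could satisfy rule 3; so word 2 is conjunction.
If word 4 were verb, no tagging could satisfy rule 3; so word 4 is adjective.
So the tagging must be: conjunction conjunction conjunction adjective noun noun adjective.
Check: rule 1 ✓; rule 2 ✓; rule 3 ✓.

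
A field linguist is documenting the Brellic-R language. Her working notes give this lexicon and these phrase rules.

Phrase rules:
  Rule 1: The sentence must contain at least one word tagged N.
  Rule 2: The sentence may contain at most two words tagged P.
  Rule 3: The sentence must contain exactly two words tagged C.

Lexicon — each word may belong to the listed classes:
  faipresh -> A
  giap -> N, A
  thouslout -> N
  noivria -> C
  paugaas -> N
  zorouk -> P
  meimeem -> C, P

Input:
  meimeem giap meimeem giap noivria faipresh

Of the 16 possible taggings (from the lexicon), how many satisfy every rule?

Candidates per position — 1:meimeem {C,P}; 2:giap {N,A}; 3:meimeem {C,P}; 4:giap {N,A}; 5:noivria {C}; 6:faipresh {A}.
There are 16 candidate sequences in total.
Checking each against the rules leaves 6 sequences.
Count = 6.

6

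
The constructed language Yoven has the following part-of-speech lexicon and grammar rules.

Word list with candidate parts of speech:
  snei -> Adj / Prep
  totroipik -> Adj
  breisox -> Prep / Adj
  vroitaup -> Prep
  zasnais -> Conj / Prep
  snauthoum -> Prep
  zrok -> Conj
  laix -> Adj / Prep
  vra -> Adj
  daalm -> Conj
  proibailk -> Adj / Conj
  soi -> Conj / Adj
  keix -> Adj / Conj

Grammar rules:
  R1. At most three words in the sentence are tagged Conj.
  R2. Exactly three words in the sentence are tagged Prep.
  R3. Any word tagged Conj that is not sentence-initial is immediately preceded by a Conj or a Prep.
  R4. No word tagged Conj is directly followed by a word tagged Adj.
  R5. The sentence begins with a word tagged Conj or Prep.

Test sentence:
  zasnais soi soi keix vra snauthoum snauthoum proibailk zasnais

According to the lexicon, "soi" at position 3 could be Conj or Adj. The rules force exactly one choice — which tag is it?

Candidates per position — 1:zasnais {Conj,Prep}; 2:soi {Conj,Adj}; 3:soi {Conj,Adj}; 4:keix {Adj,Conj}; 5:vra {Adj}; 6:snauthoum {Prep}; 7:snauthoum {Prep}; 8:proibailk {Adj,Conj}; 9:zasnais {Conj,Prep}.
Position 1: tagging it Conj would leave rule 4 unsatisfiable, so it must be Prep.
Position 2: tagging it Conj would leave rule 4 unsatisfiable, so it must be Adj.
Position 3: tagging it Conj would leave rule 3 unsatisfiable, so it must be Adj.
Position 4: tagging it Conj would leave rule 3 unsatisfiable, so it must be Adj.
Position 9: tagging it Prep would leave rule 2 unsatisfiable, so it must be Conj.
Position 8: tagging it Adj would leave rule 3 unsatisfiable, so it must be Conj.
The unique satisfying tagging is: Prep Adj Adj Adj Adj Prep Prep Conj Conj.
Check: rule 1 holds; rule 2 holds; rule 3 holds; rule 4 holds; rule 5 holds.

Adj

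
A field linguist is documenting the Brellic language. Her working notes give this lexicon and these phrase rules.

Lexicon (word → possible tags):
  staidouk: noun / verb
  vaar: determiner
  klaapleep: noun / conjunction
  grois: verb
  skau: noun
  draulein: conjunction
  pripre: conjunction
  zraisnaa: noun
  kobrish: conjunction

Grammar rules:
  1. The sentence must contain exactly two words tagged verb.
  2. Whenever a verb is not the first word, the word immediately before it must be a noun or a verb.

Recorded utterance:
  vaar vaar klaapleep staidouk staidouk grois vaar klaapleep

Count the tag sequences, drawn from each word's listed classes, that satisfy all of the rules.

Candidates per position — 1:vaar {determiner}; 2:vaar {determiner}; 3:klaapleep {noun,conjunction}; 4:staidouk {noun,verb}; 5:staidouk {noun,verb}; 6:grois {verb}; 7:vaar {determiner}; 8:klaapleep {noun,conjunction}.
There are 16 candidate sequences in total.
Checking each against the rules leaves 6 sequences.
Count = 6.

6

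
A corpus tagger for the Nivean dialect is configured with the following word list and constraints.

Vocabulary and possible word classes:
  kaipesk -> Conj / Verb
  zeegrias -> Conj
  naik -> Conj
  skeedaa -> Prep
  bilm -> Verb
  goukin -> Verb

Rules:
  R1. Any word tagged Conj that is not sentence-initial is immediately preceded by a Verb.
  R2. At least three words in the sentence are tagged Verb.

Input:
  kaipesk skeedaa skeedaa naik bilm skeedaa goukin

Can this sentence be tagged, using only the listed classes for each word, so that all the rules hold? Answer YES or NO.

NO

Candidates per position — 1:kaipesk {Conj,Verb}; 2:skeedaa {Prep}; 3:skeedaa {Prep}; 4:naik {Conj}; 5:bilm {Verb}; 6:skeedaa {Prep}; 7:goukin {Verb}.
Rule 1 cannot be satisfied by any choice of tags from the lexicon.
So there is no consistent tagging.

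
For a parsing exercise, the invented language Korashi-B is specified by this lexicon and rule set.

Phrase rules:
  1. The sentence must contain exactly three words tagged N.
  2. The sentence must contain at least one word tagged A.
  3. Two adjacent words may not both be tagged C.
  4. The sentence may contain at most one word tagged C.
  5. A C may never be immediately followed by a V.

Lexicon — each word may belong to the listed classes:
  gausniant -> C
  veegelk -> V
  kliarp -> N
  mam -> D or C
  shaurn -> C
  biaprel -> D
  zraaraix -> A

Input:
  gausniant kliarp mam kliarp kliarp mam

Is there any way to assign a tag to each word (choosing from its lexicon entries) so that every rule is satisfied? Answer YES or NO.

NO

Candidates per position — 1:gausniant {C}; 2:kliarp {N}; 3:mam {D,C}; 4:kliarp {N}; 5:kliarp {N}; 6:mam {D,C}.
Rule 2 cannot be satisfied by any choice of tags from the lexicon.
So there is no consistent tagging.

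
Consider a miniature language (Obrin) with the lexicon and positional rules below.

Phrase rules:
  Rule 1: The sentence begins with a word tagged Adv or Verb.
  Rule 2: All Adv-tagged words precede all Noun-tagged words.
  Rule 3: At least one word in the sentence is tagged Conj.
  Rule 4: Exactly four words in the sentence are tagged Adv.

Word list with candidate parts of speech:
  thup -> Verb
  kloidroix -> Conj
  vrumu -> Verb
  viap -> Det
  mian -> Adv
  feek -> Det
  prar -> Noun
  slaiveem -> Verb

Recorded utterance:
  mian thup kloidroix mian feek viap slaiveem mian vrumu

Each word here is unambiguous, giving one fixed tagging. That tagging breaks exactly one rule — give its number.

4

Fixed tagging: Adv Verb Conj Adv Det Det Verb Adv Verb.
Applying the rules: R1 ✓, R2 ✓, R3 ✓, R4 ✗.
Only rule 4 fails.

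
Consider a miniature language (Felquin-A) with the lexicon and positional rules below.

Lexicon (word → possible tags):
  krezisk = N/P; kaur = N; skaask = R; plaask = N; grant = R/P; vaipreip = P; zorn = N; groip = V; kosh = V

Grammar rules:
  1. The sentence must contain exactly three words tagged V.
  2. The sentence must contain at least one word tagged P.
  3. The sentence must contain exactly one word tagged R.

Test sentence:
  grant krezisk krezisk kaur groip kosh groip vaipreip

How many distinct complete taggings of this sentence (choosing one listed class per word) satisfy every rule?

4

Candidates per position — 1:grant {R,P}; 2:krezisk {N,P}; 3:krezisk {N,P}; 4:kaur {N}; 5:groip {V}; 6:kosh {V}; 7:groip {V}; 8:vaipreip {P}.
There are 8 candidate sequences in total.
The sequences that satisfy every rule: R N N N V V V P; R N P N V V V P; R P N N V V V P; R P P N V V V P.
Count = 4.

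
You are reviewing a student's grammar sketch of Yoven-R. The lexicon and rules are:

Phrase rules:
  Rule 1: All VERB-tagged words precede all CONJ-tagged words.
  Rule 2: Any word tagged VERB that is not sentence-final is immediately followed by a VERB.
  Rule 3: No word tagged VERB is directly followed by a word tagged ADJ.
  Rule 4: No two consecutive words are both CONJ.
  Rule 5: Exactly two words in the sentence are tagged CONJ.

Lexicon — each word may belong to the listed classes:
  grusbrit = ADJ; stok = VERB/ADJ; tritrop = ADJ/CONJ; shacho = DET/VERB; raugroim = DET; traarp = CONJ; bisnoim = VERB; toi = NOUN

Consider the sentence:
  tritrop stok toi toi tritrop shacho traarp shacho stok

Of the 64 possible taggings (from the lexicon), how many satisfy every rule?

Candidates per position — 1:tritrop {ADJ,CONJ}; 2:stok {VERB,ADJ}; 3:toi {NOUN}; 4:toi {NOUN}; 5:tritrop {ADJ,CONJ}; 6:shacho {DET,VERB}; 7:traarp {CONJ}; 8:shacho {DET,VERB}; 9:stok {VERB,ADJ}.
There are 64 candidate sequences in total.
The sequences that satisfy every rule: ADJ ADJ NOUN NOUN CONJ DET CONJ DET ADJ; CONJ ADJ NOUN NOUN ADJ DET CONJ DET ADJ.
Count = 2.

2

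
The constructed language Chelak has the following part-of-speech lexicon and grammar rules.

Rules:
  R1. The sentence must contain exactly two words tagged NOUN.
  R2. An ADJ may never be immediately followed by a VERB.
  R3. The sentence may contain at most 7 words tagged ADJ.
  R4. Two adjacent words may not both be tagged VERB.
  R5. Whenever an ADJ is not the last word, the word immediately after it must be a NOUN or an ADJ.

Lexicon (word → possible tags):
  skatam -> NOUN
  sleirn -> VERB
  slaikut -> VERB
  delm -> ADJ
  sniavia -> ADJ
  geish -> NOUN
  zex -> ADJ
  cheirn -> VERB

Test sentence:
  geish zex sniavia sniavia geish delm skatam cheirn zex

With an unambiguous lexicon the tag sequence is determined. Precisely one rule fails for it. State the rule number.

Fixed tagging: NOUN ADJ ADJ ADJ NOUN ADJ NOUN VERB ADJ.
Rule check: R1 fail, R2 pass, R3 pass, R4 pass, R5 pass.
Only rule 1 fails.

1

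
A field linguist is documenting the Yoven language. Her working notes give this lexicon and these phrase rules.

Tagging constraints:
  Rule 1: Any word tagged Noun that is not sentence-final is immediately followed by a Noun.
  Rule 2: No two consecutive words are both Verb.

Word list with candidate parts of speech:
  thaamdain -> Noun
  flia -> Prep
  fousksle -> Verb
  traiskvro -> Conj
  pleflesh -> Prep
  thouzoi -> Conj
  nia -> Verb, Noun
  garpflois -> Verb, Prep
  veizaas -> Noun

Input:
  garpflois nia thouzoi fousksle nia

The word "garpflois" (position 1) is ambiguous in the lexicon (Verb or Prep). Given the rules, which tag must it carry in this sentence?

Candidates per position — 1:garpflois {Verb,Prep}; 2:nia {Verb,Noun}; 3:thouzoi {Conj}; 4:fousksle {Verb}; 5:nia {Verb,Noun}.
Word 2 cannot be Noun — rule 1 would then fail for every completion. It is Verb.
Word 5 cannot be Verb — rule 2 would then fail for every completion. It is Noun.
Word 1 cannot be Verb — rule 2 would then fail for every completion. It is Prep.
The only consistent sequence is: Prep Verb Conj Verb Noun.
Checking: rule 1 satisfied; rule 2 satisfied.

Prep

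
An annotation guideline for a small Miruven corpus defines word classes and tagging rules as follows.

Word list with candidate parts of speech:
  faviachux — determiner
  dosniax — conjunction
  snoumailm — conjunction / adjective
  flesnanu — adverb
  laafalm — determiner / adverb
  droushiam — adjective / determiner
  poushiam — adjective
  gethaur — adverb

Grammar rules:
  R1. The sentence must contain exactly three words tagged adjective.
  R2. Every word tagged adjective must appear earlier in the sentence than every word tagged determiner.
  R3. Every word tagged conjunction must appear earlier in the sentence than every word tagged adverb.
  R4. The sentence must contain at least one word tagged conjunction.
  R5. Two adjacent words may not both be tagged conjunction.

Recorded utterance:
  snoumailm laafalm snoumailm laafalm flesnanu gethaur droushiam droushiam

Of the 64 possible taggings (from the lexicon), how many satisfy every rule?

Candidates per position — 1:snoumailm {conjunction,adjective}; 2:laafalm {determiner,adverb}; 3:snoumailm {conjunction,adjective}; 4:laafalm {determiner,adverb}; 5:flesnanu {adverb}; 6:gethaur {adverb}; 7:droushiam {adjective,determiner}; 8:droushiam {adjective,determiner}.
There are 64 candidate sequences in total.
The sequences that satisfy every rule: conjunction adverb adjective adverb adverb adverb adjective adjective.
Count = 1.

1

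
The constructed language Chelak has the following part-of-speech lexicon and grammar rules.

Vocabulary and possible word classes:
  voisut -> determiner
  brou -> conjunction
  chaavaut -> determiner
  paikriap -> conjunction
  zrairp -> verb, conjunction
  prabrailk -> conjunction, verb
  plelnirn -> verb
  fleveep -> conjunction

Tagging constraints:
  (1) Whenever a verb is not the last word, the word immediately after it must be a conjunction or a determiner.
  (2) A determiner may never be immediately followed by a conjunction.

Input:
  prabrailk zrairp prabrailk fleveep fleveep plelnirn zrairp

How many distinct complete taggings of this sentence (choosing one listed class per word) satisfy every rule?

Candidates per position — 1:prabrailk {conjunction,verb}; 2:zrairp {verb,conjunction}; 3:prabrailk {conjunction,verb}; 4:fleveep {conjunction}; 5:fleveep {conjunction}; 6:plelnirn {verb}; 7:zrairp {verb,conjunction}.
There are 16 candidate sequences in total.
The sequences that satisfy every rule: conjunction verb conjunction conjunction conjunction verb conjunction; conjunction conjunction conjunction conjunction conjunction verb conjunction; conjunction conjunction verb conjunction conjunction verb conjunction; verb conjunction conjunction conjunction conjunction verb conjunction; verb conjunction verb conjunction conjunction verb conjunction.
Count = 5.

5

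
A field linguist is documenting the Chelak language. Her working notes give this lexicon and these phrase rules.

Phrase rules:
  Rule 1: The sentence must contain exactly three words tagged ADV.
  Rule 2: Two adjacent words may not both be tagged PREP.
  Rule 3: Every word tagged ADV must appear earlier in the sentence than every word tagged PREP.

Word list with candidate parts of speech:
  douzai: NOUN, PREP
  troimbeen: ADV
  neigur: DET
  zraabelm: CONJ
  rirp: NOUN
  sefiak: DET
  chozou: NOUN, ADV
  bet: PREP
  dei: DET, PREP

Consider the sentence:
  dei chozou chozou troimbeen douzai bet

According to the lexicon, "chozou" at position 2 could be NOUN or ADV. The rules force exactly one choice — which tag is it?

Candidates per position — 1:dei {DET,PREP}; 2:chozou {NOUN,ADV}; 3:chozou {NOUN,ADV}; 4:troimbeen {ADV}; 5:douzai {NOUN,PREP}; 6:bet {PREP}.
At position 1, choosing PREP makes rule 3 impossible to satisfy; hence DET.
At position 2, choosing NOUN makes rule 1 impossible to satisfy; hence ADV.
At position 3, choosing NOUN makes rule 1 impossible to satisfy; hence ADV.
At position 5, choosing PREP makes rule 2 impossible to satisfy; hence NOUN.
That leaves exactly one tagging: DET ADV ADV ADV NOUN PREP.
Check: rule 1 holds; rule 2 holds; rule 3 holds.

ADV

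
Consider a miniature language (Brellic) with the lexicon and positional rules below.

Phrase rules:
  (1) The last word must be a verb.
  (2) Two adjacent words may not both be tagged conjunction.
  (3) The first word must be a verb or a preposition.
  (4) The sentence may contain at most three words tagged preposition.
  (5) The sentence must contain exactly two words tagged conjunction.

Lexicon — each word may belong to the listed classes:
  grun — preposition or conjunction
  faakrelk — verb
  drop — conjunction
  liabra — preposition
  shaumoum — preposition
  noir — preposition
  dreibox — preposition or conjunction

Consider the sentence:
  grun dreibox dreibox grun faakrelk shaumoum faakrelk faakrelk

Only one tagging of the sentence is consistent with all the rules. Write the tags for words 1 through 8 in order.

Candidates per position — 1:grun {preposition,conjunction}; 2:dreibox {preposition,conjunction}; 3:dreibox {preposition,conjunction}; 4:grun {preposition,conjunction}; 5:faakrelk {verb}; 6:shaumoum {preposition}; 7:faakrelk {verb}; 8:faakrelk {verb}.
If word 1 were conjunction, no tagging could satisfy rule 3; so word 1 is preposition.
The remaining ambiguous positions (2, 3, 4) are resolved jointly — only one combination satisfies every rule.
The only consistent sequence is: preposition conjunction preposition conjunction verb preposition verb verb.
Check: rule 1 ✓; rule 2 ✓; rule 3 ✓; rule 4 ✓; rule 5 ✓.

preposition conjunction preposition conjunction verb preposition verb verb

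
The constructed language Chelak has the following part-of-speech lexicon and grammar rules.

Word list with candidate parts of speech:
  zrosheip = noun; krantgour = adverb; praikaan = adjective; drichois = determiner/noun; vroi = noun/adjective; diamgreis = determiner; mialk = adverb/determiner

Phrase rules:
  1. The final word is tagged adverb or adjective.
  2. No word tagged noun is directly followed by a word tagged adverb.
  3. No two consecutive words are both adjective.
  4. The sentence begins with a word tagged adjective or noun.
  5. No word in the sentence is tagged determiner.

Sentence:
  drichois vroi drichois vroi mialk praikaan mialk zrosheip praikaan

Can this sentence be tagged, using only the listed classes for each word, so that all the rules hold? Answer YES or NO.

YES

Candidates per position — 1:drichois {determiner,noun}; 2:vroi {noun,adjective}; 3:drichois {determiner,noun}; 4:vroi {noun,adjective}; 5:mialk {adverb,determiner}; 6:praikaan {adjective}; 7:mialk {adverb,determiner}; 8:zrosheip {noun}; 9:praikaan {adjective}.
One satisfying assignment: noun noun noun adjective adverb adjective adverb noun adjective.
Rule-by-rule: rule 1 ✓; rule 2 ✓; rule 3 ✓; rule 4 ✓; rule 5 ✓.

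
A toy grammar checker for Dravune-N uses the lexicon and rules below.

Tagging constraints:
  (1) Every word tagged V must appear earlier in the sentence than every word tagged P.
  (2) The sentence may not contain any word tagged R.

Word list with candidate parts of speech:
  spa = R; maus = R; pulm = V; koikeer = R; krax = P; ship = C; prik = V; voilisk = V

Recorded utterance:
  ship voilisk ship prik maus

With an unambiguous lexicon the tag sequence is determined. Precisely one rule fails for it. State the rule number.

2

Fixed tagging: C V C V R.
Checking each rule: R1 ✓, R2 ✗.
Only rule 2 fails.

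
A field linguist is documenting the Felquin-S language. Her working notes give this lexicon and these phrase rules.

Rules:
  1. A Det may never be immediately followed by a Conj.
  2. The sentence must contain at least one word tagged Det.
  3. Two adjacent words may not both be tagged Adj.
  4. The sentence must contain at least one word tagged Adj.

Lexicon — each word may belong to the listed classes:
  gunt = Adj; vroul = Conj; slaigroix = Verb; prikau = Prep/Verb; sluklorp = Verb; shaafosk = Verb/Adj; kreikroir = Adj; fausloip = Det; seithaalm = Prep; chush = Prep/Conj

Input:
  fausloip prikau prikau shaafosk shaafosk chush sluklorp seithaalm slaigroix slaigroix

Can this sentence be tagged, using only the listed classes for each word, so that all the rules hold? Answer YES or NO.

Candidates per position — 1:fausloip {Det}; 2:prikau {Prep,Verb}; 3:prikau {Prep,Verb}; 4:shaafosk {Verb,Adj}; 5:shaafosk {Verb,Adj}; 6:chush {Prep,Conj}; 7:sluklorp {Verb}; 8:seithaalm {Prep}; 9:slaigroix {Verb}; 10:slaigroix {Verb}.
One satisfying assignment: Det Verb Prep Verb Adj Conj Verb Prep Verb Verb.
Rule-by-rule: rule 1 satisfied; rule 2 satisfied; rule 3 satisfied; rule 4 satisfied.

YES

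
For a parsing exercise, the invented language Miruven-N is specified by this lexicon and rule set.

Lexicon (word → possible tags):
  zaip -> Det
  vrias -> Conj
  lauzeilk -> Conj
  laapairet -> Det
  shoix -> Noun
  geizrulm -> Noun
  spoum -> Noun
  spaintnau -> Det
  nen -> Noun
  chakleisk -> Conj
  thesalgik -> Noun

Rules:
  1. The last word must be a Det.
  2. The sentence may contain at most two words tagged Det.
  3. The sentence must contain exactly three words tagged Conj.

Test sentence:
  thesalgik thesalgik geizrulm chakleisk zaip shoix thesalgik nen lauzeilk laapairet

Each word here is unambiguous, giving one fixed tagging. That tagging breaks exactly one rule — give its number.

3

Fixed tagging: Noun Noun Noun Conj Det Noun Noun Noun Conj Det.
Rule check: R1 ok, R2 ok, R3 fails.
Only rule 3 fails.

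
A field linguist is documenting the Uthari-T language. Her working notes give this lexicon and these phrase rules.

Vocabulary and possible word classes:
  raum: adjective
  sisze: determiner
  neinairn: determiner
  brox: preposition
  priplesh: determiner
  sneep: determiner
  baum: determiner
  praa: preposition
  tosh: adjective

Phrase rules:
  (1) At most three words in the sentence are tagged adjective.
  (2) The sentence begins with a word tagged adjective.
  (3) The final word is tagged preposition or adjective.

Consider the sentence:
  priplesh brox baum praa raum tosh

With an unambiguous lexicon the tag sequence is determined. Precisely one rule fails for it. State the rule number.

2

Fixed tagging: determiner preposition determiner preposition adjective adjective.
Applying the rules: R1 ✓, R2 ✗, R3 ✓.
Only rule 2 fails.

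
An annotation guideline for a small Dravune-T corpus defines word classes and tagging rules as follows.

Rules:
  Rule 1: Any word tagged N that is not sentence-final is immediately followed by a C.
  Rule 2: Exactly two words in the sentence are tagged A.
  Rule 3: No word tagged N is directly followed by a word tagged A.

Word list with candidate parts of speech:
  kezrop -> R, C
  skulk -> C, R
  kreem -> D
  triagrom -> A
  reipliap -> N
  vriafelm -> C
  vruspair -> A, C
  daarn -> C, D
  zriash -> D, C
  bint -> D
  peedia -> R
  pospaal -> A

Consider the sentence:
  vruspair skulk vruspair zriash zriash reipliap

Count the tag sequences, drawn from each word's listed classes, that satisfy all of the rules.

8

Candidates per position — 1:vruspair {A,C}; 2:skulk {C,R}; 3:vruspair {A,C}; 4:zriash {D,C}; 5:zriash {D,C}; 6:reipliap {N}.
There are 32 candidate sequences in total.
Checking each against the rules leaves 8 sequences.
Count = 8.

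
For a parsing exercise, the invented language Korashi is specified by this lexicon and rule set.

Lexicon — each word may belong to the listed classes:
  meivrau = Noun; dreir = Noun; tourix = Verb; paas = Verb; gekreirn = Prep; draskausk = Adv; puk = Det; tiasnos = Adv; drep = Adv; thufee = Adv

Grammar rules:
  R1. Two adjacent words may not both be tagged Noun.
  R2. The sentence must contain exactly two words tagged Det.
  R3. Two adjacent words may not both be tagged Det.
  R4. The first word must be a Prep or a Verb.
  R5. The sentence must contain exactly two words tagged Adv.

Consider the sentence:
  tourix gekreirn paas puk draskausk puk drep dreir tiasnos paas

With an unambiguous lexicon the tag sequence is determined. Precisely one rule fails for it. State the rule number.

5

Fixed tagging: Verb Prep Verb Det Adv Det Adv Noun Adv Verb.
Rule check: R1 pass, R2 pass, R3 pass, R4 pass, R5 fail.
Only rule 5 fails.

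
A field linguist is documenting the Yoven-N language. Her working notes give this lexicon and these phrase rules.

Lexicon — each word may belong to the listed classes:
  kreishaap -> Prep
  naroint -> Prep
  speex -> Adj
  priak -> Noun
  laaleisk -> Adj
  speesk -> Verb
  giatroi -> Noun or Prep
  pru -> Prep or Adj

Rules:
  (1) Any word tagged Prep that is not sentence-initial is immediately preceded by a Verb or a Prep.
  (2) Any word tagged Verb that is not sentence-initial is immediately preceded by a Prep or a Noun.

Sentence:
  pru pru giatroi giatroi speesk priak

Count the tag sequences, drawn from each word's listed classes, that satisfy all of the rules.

5

Candidates per position — 1:pru {Prep,Adj}; 2:pru {Prep,Adj}; 3:giatroi {Noun,Prep}; 4:giatroi {Noun,Prep}; 5:speesk {Verb}; 6:priak {Noun}.
There are 16 candidate sequences in total.
The sequences that satisfy every rule: Prep Prep Noun Noun Verb Noun; Prep Prep Prep Noun Verb Noun; Prep Prep Prep Prep Verb Noun; Prep Adj Noun Noun Verb Noun; Adj Adj Noun Noun Verb Noun.
Count = 5.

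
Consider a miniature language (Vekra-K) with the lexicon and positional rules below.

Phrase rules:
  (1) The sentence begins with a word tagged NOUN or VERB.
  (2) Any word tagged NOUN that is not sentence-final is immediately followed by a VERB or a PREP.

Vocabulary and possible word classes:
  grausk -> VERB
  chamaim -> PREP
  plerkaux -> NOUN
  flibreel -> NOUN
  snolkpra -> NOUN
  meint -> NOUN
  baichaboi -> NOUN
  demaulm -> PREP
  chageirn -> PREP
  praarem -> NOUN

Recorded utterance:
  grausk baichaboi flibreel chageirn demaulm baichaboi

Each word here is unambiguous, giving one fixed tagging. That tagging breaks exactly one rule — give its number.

Fixed tagging: VERB NOUN NOUN PREP PREP NOUN.
Applying the rules: R1 ✓, R2 ✗.
Only rule 2 fails.

2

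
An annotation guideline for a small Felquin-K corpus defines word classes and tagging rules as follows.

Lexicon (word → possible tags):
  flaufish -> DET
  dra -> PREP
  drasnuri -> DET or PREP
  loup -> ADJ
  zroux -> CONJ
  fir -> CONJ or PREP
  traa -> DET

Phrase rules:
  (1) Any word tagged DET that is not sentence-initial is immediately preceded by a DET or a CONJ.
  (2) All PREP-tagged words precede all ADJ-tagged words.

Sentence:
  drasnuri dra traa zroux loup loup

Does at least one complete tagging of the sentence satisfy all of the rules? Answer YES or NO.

NO

Candidates per position — 1:drasnuri {DET,PREP}; 2:dra {PREP}; 3:traa {DET}; 4:zroux {CONJ}; 5:loup {ADJ}; 6:loup {ADJ}.
Rule 1 cannot be satisfied by any choice of tags from the lexicon.
So there is no consistent tagging.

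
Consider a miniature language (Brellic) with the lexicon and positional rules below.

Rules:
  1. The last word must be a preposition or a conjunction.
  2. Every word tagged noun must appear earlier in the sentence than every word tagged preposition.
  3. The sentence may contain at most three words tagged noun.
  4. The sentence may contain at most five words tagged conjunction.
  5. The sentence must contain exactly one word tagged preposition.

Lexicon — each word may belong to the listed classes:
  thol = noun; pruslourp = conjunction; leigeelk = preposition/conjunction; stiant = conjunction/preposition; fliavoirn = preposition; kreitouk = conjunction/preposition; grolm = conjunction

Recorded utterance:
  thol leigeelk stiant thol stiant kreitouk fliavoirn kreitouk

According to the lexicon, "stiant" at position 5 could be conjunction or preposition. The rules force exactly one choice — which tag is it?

conjunction

Candidates per position — 1:thol {noun}; 2:leigeelk {preposition,conjunction}; 3:stiant {conjunction,preposition}; 4:thol {noun}; 5:stiant {conjunction,preposition}; 6:kreitouk {conjunction,preposition}; 7:fliavoirn {preposition}; 8:kreitouk {conjunction,preposition}.
Position 2: preposition is ruled out by rule 2; that leaves conjunction.
Position 3: preposition is ruled out by rule 2; that leaves conjunction.
Position 5: preposition is ruled out by rule 5; that leaves conjunction.
Position 6: preposition is ruled out by rule 5; that leaves conjunction.
Position 8: preposition is ruled out by rule 5; that leaves conjunction.
So the tagging must be: noun conjunction conjunction noun conjunction conjunction preposition conjunction.
Rule-by-rule: rule 1 ok; rule 2 ok; rule 3 ok; rule 4 ok; rule 5 ok.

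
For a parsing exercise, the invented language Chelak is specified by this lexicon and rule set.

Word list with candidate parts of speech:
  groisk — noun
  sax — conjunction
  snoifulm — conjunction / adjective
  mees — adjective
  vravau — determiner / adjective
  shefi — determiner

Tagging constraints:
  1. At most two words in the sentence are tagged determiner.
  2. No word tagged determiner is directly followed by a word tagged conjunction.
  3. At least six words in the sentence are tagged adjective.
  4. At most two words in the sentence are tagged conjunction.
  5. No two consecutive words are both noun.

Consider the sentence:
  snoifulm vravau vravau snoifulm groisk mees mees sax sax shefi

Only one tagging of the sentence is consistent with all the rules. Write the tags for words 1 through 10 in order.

Candidates per position — 1:snoifulm {conjunction,adjective}; 2:vravau {determiner,adjective}; 3:vravau {determiner,adjective}; 4:snoifulm {conjunction,adjective}; 5:groisk {noun}; 6:mees {adjective}; 7:mees {adjective}; 8:sax {conjunction}; 9:sax {conjunction}; 10:shefi {determiner}.
Word 1 cannot be conjunction — rule 3 would then fail for every completion. It is adjective.
Word 2 cannot be determiner — rule 3 would then fail for every completion. It is adjective.
Word 3 cannot be determiner — rule 3 would then fail for every completion. It is adjective.
Word 4 cannot be conjunction — rule 3 would then fail for every completion. It is adjective.
So the tagging must be: adjective adjective adjective adjective noun adjective adjective conjunction conjunction determiner.
Verifying each rule — rule 1 ok; rule 2 ok; rule 3 ok; rule 4 ok; rule 5 ok.

adjective adjective adjective adjective noun adjective adjective conjunction conjunction determiner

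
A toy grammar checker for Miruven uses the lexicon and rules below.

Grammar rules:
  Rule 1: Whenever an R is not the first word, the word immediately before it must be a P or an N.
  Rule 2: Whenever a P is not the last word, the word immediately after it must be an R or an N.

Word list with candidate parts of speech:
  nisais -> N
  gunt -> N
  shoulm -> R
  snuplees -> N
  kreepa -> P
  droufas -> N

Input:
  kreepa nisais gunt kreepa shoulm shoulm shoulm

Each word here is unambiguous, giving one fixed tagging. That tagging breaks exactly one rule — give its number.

1

Fixed tagging: P N N P R R R.
Rule check: R1 fail, R2 pass.
Only rule 1 fails.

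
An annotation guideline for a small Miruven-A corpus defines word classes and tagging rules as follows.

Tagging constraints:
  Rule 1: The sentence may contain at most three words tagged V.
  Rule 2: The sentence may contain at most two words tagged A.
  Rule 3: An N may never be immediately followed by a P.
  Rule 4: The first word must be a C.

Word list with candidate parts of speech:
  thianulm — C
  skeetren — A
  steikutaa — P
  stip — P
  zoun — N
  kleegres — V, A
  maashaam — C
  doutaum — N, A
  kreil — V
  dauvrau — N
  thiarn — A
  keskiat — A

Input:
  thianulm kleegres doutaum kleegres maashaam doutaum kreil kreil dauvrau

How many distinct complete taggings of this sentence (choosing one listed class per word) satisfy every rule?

7

Candidates per position — 1:thianulm {C}; 2:kleegres {V,A}; 3:doutaum {N,A}; 4:kleegres {V,A}; 5:maashaam {C}; 6:doutaum {N,A}; 7:kreil {V}; 8:kreil {V}; 9:dauvrau {N}.
There are 16 candidate sequences in total.
Checking each against the rules leaves 7 sequences.
Count = 7.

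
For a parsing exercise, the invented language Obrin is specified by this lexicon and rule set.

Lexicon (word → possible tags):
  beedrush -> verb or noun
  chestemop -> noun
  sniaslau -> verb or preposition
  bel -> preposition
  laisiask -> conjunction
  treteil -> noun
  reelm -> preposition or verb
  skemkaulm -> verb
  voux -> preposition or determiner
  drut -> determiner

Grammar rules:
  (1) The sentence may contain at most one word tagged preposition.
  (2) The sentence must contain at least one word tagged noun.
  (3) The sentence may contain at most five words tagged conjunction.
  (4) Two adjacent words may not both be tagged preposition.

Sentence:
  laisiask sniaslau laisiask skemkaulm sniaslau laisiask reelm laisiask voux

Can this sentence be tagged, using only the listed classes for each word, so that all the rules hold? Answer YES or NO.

Candidates per position — 1:laisiask {conjunction}; 2:sniaslau {verb,preposition}; 3:laisiask {conjunction}; 4:skemkaulm {verb}; 5:sniaslau {verb,preposition}; 6:laisiask {conjunction}; 7:reelm {preposition,verb}; 8:laisiask {conjunction}; 9:voux {preposition,determiner}.
Rule 2 cannot be satisfied by any choice of tags from the lexicon.
So there is no consistent tagging.

NO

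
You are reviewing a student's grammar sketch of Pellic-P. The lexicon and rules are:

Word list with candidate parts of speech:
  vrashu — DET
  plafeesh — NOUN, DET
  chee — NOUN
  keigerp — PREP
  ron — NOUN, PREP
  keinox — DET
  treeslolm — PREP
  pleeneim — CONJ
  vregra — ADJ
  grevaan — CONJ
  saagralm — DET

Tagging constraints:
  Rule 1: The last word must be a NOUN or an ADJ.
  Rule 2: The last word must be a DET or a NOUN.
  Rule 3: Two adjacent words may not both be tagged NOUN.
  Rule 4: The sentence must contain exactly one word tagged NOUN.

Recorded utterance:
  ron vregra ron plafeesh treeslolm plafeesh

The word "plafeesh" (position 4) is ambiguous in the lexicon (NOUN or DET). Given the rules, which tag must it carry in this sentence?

Candidates per position — 1:ron {NOUN,PREP}; 2:vregra {ADJ}; 3:ron {NOUN,PREP}; 4:plafeesh {NOUN,DET}; 5:treeslolm {PREP}; 6:plafeesh {NOUN,DET}.
At position 6, choosing DET makes rule 1 impossible to satisfy; hence NOUN.
At position 1, choosing NOUN makes rule 4 impossible to satisfy; hence PREP.
At position 3, choosing NOUN makes rule 4 impossible to satisfy; hence PREP.
At position 4, choosing NOUN makes rule 4 impossible to satisfy; hence DET.
The unique satisfying tagging is: PREP ADJ PREP DET PREP NOUN.
Rule-by-rule: rule 1 ok; rule 2 ok; rule 3 ok; rule 4 ok.

DET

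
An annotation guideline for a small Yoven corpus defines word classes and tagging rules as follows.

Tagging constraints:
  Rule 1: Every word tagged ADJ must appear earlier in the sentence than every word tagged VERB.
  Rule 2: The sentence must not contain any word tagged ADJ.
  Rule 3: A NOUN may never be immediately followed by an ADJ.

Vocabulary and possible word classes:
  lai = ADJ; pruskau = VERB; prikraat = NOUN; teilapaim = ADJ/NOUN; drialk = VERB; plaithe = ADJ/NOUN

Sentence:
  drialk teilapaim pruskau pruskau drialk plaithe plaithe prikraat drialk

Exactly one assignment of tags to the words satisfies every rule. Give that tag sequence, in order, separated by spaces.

VERB NOUN VERB VERB VERB NOUN NOUN NOUN VERB

Candidates per position — 1:drialk {VERB}; 2:teilapaim {ADJ,NOUN}; 3:pruskau {VERB}; 4:pruskau {VERB}; 5:drialk {VERB}; 6:plaithe {ADJ,NOUN}; 7:plaithe {ADJ,NOUN}; 8:prikraat {NOUN}; 9:drialk {VERB}.
Word 2 cannot be ADJ — rule 1 would then fail for every completion. It is NOUN.
Word 6 cannot be ADJ — rule 1 would then fail for every completion. It is NOUN.
Word 7 cannot be ADJ — rule 1 would then fail for every completion. It is NOUN.
The only consistent sequence is: VERB NOUN VERB VERB VERB NOUN NOUN NOUN VERB.
Check: rule 1 ok; rule 2 ok; rule 3 ok.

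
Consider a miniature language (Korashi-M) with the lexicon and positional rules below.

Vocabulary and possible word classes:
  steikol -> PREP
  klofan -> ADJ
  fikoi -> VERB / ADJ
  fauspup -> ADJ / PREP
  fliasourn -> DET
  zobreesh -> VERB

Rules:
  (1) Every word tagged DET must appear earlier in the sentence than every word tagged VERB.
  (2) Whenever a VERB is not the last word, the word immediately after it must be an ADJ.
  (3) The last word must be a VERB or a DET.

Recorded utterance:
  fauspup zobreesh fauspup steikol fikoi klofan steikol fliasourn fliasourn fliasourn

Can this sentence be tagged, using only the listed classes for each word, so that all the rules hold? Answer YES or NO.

Candidates per position — 1:fauspup {ADJ,PREP}; 2:zobreesh {VERB}; 3:fauspup {ADJ,PREP}; 4:steikol {PREP}; 5:fikoi {VERB,ADJ}; 6:klofan {ADJ}; 7:steikol {PREP}; 8:fliasourn {DET}; 9:fliasourn {DET}; 10:fliasourn {DET}.
Rule 1 cannot be satisfied by any choice of tags from the lexicon.
So there is no consistent tagging.

NO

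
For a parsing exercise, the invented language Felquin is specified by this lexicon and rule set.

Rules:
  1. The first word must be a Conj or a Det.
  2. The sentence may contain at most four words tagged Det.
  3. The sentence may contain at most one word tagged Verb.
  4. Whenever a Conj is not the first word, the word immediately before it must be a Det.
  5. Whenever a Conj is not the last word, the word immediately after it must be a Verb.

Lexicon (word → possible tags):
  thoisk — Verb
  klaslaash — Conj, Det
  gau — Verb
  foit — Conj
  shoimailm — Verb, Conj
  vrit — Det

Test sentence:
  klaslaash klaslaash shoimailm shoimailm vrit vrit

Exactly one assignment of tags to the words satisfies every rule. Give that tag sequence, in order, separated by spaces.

Det Det Conj Verb Det Det

Candidates per position — 1:klaslaash {Conj,Det}; 2:klaslaash {Conj,Det}; 3:shoimailm {Verb,Conj}; 4:shoimailm {Verb,Conj}; 5:vrit {Det}; 6:vrit {Det}.
Position 1: Conj is ruled out by rule 5; that leaves Det.
Position 4: Conj is ruled out by rule 4; that leaves Verb.
Position 3: Verb is ruled out by rule 3; that leaves Conj.
Position 2: Conj is ruled out by rule 4; that leaves Det.
The unique satisfying tagging is: Det Det Conj Verb Det Det.
Rule-by-rule: rule 1 ✓; rule 2 ✓; rule 3 ✓; rule 4 ✓; rule 5 ✓.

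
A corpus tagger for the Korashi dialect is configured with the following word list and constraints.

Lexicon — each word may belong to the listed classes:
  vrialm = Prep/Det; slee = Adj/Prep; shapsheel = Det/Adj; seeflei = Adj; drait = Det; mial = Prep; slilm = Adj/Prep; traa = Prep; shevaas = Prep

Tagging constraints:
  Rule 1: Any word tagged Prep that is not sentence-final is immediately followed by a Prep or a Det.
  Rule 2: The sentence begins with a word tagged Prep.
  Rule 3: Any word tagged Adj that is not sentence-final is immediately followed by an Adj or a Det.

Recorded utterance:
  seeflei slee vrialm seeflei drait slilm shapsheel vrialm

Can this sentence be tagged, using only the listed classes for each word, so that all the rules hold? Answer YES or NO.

NO

Candidates per position — 1:seeflei {Adj}; 2:slee {Adj,Prep}; 3:vrialm {Prep,Det}; 4:seeflei {Adj}; 5:drait {Det}; 6:slilm {Adj,Prep}; 7:shapsheel {Det,Adj}; 8:vrialm {Prep,Det}.
Rule 2 cannot be satisfied by any choice of tags from the lexicon.
So there is no consistent tagging.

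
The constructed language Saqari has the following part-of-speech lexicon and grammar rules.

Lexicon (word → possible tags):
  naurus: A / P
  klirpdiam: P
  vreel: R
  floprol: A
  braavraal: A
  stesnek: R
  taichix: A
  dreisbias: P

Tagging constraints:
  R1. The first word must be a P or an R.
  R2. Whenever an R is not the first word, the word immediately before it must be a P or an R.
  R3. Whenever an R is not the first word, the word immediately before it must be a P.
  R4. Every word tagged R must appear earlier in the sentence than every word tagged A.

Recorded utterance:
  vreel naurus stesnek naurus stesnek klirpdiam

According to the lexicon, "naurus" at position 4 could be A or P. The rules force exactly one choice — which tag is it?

P

Candidates per position — 1:vreel {R}; 2:naurus {A,P}; 3:stesnek {R}; 4:naurus {A,P}; 5:stesnek {R}; 6:klirpdiam {P}.
Position 2: tagging it A would leave rule 2 unsatisfiable, so it must be P.
Position 4: tagging it A would leave rule 2 unsatisfiable, so it must be P.
So the tagging must be: R P R P R P.
Rule-by-rule: rule 1 ✓; rule 2 ✓; rule 3 ✓; rule 4 ✓.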